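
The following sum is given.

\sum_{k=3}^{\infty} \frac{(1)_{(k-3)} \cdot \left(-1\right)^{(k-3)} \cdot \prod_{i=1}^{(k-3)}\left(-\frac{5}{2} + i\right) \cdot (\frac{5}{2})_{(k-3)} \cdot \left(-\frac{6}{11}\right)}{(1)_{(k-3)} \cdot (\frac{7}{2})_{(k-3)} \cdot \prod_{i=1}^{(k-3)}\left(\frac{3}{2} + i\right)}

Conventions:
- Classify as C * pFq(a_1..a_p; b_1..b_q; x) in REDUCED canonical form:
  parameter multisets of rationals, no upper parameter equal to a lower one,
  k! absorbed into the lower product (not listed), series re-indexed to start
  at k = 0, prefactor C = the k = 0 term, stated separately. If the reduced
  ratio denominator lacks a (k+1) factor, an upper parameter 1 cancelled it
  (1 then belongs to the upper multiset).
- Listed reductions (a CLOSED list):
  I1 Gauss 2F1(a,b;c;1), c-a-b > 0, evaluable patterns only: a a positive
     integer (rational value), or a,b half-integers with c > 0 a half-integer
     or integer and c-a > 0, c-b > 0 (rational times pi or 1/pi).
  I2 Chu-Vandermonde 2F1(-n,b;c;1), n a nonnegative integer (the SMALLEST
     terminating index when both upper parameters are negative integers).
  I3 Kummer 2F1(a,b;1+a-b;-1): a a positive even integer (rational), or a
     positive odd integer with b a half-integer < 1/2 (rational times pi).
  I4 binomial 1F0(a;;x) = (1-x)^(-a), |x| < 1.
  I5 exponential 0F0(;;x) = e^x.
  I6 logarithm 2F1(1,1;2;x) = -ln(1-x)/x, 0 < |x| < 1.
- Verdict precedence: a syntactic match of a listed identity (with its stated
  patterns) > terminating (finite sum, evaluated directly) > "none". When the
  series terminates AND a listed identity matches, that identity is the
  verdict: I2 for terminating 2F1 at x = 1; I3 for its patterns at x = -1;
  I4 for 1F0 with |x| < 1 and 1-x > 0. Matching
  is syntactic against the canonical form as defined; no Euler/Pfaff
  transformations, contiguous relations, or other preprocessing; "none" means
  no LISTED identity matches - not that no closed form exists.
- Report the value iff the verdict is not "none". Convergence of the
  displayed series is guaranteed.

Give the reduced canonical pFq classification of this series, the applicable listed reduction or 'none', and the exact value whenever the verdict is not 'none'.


This is -\frac{6}{11} * 2F1(-\frac{3}{2}, 1; \frac{7}{2}; -1) in reduced canonical form. Verdict: Kummer's theorem (I3) fires (x = -1; c = \frac{7}{2} equals 1+a-b for upper {-\frac{3}{2}, 1}: listed pattern). Value: \left(-\frac{45}{176}\right) \cdot \pi.

The tell: from the first term -\frac{6}{11}: the running product (prefactor -6/11) telescopes to a rising factorial.
Term ratio: r(k) = -1 * (k-\frac{3}{2}) (k+1) / [(k+\frac{7}{2}) (k+1)] - rational; roots negated = parameters, x = -1, C = -\frac{6}{11}.


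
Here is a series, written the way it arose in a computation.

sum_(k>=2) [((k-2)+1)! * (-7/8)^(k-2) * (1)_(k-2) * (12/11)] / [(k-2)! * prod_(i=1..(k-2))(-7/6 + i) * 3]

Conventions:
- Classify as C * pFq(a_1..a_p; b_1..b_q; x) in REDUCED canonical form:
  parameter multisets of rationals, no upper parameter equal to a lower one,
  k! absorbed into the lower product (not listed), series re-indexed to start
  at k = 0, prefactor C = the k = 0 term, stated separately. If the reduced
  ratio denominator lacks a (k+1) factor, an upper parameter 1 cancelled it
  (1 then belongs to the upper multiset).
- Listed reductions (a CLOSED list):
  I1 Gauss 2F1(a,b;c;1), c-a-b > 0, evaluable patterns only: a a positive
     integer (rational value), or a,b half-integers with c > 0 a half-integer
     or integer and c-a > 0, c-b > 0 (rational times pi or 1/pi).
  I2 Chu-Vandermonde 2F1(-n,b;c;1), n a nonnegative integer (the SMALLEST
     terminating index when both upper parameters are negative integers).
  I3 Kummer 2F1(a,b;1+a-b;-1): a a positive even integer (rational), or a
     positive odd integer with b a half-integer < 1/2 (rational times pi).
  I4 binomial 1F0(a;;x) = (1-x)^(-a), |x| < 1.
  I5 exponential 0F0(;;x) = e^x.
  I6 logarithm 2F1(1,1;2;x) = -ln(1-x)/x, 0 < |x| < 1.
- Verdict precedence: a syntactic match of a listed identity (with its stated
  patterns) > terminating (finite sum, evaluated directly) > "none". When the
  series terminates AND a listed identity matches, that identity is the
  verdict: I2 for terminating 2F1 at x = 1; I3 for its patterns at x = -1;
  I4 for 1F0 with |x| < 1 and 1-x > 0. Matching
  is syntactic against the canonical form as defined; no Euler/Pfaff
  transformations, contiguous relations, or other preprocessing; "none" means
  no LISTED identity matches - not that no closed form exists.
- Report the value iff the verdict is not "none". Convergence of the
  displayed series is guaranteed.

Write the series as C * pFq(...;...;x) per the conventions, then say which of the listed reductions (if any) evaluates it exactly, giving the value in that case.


At argument -7/8: a 2F1 with upper {1, 2}, lower {-1/6}, scaled by C = 4/11. Verdict: none (x = -7/8): each listed identity misses the multisets {1, 2} ; {-1/6}.

Key step: t_0 being 4/11, the factorial ratio (C = 4/11) (k+a-1)!/(a-1)! is a rising factorial (a)_k.
Step ratio: r(k) = (-7/8) * (k+1) (k+2) / [(k-1/6) (k+1)] - rational in k, leading ratio (-7/8); with t_0 = 4/11, classification follows.


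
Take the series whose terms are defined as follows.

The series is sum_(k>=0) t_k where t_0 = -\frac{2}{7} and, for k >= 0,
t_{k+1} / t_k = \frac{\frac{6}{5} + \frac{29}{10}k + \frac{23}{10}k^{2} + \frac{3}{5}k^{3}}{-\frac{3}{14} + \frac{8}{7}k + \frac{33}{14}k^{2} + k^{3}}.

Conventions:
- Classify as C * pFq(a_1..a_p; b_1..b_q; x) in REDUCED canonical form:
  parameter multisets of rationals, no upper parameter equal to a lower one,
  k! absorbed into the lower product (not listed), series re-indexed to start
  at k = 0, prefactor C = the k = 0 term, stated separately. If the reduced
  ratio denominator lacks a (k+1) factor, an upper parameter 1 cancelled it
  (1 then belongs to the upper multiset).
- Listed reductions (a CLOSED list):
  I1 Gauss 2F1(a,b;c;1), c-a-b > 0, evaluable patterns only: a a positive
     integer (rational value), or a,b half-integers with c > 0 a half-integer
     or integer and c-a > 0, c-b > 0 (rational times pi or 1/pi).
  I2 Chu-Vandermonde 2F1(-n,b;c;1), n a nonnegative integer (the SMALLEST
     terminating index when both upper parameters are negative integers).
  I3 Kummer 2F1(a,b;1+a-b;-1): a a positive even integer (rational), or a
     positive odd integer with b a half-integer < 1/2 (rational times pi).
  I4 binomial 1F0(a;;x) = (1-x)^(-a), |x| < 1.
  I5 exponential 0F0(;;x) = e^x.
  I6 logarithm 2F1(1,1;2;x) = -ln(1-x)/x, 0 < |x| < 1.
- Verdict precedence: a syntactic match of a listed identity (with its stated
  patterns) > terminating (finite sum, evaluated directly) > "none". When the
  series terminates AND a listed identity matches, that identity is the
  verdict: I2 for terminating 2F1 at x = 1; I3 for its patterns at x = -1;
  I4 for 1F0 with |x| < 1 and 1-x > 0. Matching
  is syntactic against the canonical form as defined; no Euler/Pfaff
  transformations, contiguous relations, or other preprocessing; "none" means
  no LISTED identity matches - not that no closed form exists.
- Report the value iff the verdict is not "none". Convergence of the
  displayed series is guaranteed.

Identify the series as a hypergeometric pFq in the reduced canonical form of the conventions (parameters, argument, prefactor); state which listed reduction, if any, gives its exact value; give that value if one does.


Structural cue: t_0 being -\frac{2}{7}, roots of the ratio polynomials (C = -2/7) are the negated parameters.
Term ratio: r(k) = \frac{3}{5} * (k+1) (k+\frac{4}{3}) / [(k-\frac{1}{7}) (k+1)] - rational in k, leading ratio \frac{3}{5}; with t_0 = -\frac{2}{7}, classification follows.

With C = -\frac{2}{7}: the canonical form is 2F1(1, \frac{4}{3}; -\frac{1}{7}; \frac{3}{5}). Verdict: none. A 2F1 with upper {1, \frac{4}{3}} fits none of I1-I6 at x = \frac{3}{5}; the sum runs forever.


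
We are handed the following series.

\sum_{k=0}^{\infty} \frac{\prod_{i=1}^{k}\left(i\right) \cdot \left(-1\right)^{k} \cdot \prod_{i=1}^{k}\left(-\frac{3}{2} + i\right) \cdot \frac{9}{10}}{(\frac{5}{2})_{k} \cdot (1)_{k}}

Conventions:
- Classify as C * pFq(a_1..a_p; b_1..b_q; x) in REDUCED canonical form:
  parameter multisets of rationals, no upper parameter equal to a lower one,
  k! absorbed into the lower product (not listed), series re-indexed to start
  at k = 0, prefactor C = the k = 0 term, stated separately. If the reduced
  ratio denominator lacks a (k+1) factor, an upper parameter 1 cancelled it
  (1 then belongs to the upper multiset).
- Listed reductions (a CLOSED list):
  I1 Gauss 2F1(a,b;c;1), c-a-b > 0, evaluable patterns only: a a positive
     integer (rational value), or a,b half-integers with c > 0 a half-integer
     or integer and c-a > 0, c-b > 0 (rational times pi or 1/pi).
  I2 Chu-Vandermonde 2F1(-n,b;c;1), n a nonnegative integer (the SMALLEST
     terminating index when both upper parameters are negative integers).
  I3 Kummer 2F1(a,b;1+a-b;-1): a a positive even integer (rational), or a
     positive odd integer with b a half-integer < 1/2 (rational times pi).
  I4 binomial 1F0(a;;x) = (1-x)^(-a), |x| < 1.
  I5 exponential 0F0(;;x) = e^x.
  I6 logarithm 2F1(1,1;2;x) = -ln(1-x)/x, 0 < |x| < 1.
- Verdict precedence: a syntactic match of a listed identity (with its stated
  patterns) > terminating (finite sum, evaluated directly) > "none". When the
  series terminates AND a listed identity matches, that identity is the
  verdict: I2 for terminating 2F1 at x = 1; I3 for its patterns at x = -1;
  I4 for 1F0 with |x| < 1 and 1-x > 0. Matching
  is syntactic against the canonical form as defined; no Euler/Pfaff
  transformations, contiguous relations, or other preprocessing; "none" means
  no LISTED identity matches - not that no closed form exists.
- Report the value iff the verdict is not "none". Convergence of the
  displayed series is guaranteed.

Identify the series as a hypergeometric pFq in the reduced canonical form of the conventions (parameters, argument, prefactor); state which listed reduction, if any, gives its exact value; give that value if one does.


This is \frac{9}{10} * 2F1(-\frac{1}{2}, 1; \frac{5}{2}; -1) in reduced canonical form. Verdict: Kummer (I3) matches (x = -1; c = \frac{5}{2} equals 1+a-b for upper {-\frac{1}{2}, 1}: listed pattern). Exact value: \frac{27}{80} \cdot \pi.

Key step: x = -1 and (1)_k (C = 9/10) is k! itself.
Ratio: r(k) = -1 * (k-\frac{1}{2}) (k+1) / [(k+\frac{5}{2}) (k+1)] - rational in k, leading ratio -1; with t_0 = \frac{9}{10}, classification follows.


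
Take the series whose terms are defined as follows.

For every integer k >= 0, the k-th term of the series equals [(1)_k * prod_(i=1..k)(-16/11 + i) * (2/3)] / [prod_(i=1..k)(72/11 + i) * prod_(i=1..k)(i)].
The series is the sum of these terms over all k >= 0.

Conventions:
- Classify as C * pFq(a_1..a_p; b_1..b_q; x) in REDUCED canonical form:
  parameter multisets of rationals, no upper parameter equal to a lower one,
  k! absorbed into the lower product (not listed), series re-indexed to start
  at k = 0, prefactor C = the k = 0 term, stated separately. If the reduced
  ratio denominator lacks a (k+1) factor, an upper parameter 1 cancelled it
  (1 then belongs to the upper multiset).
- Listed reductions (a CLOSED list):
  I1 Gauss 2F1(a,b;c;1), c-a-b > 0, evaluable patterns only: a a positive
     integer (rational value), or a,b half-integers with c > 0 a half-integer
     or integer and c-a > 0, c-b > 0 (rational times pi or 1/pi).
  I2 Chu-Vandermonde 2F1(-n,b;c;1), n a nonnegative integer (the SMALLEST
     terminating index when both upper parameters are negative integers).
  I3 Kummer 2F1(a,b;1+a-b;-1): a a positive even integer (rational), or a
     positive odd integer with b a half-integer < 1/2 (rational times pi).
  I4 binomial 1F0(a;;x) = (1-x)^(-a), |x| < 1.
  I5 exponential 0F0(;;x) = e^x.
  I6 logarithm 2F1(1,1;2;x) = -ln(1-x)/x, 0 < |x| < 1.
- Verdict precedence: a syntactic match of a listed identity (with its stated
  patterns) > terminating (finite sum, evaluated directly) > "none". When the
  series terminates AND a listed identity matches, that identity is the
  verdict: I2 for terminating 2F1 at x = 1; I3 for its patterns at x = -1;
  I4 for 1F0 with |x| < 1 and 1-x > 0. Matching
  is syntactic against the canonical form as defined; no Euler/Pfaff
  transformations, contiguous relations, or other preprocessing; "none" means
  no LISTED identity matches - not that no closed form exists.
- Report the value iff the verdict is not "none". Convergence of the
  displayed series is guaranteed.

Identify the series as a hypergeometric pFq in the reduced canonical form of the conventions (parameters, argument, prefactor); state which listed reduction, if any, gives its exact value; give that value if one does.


This is 2/3 * 2F1(-5/11, 1; 83/11; 1) in reduced canonical form. Verdict (x = 1): Gauss's theorem (I1) applies (x = 1: the Gamma ratio telescopes since c-a-b = 7 > 0 and a = 1 in Z>0). Hence: 48/77.

Key step: with t_0 = 2/3, the product of the first k integers (prefactor 2/3) is k!.
Consecutive-term ratio: r(k) = 1 * (k-5/11) (k+1) / [(k+83/11) (k+1)] - rational in k, leading ratio 1; with t_0 = 2/3, classification follows.


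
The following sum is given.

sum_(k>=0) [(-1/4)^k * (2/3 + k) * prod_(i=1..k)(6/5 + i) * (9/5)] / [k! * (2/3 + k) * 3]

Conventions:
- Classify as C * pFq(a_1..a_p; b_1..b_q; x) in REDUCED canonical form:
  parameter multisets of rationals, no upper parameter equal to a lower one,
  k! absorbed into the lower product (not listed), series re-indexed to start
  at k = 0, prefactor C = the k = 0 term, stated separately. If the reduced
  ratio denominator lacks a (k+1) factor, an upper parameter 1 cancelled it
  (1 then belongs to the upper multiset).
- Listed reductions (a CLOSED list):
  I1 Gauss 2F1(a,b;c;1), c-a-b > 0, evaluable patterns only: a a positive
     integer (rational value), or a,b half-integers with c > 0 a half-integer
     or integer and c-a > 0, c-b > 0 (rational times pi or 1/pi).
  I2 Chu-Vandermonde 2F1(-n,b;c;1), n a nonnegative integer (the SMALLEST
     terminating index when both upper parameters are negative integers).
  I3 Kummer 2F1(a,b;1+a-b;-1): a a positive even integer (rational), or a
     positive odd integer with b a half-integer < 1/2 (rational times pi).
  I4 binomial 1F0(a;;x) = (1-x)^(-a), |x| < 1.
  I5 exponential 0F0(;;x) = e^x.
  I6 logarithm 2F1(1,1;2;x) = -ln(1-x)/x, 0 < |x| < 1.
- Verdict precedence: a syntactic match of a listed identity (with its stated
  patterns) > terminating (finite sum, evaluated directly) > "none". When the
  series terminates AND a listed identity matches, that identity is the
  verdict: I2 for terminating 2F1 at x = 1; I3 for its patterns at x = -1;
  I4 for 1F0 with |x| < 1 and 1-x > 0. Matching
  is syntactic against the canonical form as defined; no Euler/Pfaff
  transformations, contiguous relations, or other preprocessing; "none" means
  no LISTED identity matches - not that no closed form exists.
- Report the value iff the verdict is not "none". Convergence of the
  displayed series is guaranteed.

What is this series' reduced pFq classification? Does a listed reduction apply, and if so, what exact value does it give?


This is 3/5 * 1F0(11/5; -; -1/4) in reduced canonical form. Verdict: this is binomial (I4) (the 1F0 binomial series: exponent -11/5, x = -1/4). Value: (3/5) * (5/4)^(-11/5).

Key observation: with t_0 = 3/5, the constant factors (C = 3/5) combine into one prefactor.
Term ratio: r(k) = (-1/4) * (k+11/5) / [(k+1)] - rational in k, leading ratio (-1/4); with t_0 = 3/5, classification follows.


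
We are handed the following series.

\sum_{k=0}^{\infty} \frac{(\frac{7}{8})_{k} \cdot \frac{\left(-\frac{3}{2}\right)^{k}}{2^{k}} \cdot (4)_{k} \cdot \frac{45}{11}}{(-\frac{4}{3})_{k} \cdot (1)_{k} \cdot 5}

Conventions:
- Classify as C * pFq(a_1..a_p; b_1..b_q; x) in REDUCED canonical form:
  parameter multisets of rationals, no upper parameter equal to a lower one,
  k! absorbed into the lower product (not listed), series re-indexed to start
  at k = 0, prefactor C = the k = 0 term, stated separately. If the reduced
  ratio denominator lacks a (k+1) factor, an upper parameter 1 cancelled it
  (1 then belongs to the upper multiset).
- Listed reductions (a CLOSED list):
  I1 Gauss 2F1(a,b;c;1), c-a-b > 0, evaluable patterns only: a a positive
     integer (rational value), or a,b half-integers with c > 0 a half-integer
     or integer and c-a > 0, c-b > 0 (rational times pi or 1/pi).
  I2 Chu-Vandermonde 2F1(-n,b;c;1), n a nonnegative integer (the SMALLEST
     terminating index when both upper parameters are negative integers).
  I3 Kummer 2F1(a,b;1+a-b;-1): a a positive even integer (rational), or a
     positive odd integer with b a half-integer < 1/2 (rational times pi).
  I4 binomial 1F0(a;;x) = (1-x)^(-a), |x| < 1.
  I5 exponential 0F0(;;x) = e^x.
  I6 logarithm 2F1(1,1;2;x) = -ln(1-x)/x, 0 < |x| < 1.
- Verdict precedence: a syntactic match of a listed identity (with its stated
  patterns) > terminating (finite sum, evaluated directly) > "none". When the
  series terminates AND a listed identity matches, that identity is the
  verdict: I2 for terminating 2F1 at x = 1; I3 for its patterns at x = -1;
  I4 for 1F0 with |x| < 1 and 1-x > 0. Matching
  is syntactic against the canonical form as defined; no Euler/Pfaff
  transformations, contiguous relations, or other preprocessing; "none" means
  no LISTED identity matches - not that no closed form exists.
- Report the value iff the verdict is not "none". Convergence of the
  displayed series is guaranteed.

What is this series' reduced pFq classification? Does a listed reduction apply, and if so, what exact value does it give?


x = -\frac{3}{4} here; the reduced form reads 2F1, upper {\frac{7}{8}, 4}, lower {-\frac{4}{3}}, C = \frac{9}{11}. Verdict: none (x = -\frac{3}{4}): each listed identity misses the multisets {\frac{7}{8}, 4} ; {-\frac{4}{3}}.

Structural cue: with t_0 = \frac{9}{11}, the constant factors (prefactor 9/11) combine into one prefactor.
Term ratio: r(k) = -\frac{3}{4} * (k+\frac{7}{8}) (k+4) / [(k-\frac{4}{3}) (k+1)] - rational in k, leading ratio -\frac{3}{4}; with t_0 = \frac{9}{11}, classification follows.


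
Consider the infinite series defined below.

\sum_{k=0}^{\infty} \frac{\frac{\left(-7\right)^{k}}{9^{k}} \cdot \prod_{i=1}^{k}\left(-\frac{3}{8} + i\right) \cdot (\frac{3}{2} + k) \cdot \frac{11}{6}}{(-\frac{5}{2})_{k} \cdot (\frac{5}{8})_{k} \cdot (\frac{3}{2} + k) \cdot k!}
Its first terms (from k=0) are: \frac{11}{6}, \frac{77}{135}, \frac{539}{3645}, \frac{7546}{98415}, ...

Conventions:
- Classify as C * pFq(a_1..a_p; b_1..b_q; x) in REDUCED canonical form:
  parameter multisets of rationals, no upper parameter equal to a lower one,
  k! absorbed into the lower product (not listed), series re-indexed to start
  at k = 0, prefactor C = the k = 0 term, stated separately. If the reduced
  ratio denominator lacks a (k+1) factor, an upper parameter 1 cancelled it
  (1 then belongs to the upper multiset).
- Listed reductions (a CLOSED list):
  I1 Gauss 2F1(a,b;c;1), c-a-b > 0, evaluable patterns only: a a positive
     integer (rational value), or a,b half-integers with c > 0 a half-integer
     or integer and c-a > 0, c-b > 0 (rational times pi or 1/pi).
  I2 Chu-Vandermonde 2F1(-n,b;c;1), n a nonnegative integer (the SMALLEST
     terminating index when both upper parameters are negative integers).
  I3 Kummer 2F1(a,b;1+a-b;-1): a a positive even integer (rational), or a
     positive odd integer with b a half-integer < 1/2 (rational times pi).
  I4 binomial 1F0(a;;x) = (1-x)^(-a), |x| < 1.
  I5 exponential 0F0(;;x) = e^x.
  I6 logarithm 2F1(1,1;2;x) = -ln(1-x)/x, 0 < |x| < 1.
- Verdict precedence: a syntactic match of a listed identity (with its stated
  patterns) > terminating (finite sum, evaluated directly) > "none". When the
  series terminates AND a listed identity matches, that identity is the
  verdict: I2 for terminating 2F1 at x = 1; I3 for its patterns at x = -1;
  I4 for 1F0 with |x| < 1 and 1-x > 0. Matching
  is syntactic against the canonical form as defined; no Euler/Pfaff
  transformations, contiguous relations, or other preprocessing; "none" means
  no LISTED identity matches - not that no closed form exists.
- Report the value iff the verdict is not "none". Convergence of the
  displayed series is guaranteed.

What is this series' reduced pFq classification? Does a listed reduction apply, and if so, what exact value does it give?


Canonical form: C = \frac{11}{6} times 0F1 with upper {-}, lower {-\frac{5}{2}}, x = -\frac{7}{9}. Verdict: none. No listed pattern accepts 0F1(-; -\frac{5}{2}; -\frac{7}{9}).

Key step: t_0 = \frac{11}{6} here, and the two geometric factors (C = 11/6, x = -7/9) combine into one argument.
Step ratio: r(k) = -\frac{7}{9} * 1 / [(k-\frac{5}{2}) (k+1)] ; factor over Q: parameters, x = -\frac{7}{9}, and C = \frac{11}{6}.


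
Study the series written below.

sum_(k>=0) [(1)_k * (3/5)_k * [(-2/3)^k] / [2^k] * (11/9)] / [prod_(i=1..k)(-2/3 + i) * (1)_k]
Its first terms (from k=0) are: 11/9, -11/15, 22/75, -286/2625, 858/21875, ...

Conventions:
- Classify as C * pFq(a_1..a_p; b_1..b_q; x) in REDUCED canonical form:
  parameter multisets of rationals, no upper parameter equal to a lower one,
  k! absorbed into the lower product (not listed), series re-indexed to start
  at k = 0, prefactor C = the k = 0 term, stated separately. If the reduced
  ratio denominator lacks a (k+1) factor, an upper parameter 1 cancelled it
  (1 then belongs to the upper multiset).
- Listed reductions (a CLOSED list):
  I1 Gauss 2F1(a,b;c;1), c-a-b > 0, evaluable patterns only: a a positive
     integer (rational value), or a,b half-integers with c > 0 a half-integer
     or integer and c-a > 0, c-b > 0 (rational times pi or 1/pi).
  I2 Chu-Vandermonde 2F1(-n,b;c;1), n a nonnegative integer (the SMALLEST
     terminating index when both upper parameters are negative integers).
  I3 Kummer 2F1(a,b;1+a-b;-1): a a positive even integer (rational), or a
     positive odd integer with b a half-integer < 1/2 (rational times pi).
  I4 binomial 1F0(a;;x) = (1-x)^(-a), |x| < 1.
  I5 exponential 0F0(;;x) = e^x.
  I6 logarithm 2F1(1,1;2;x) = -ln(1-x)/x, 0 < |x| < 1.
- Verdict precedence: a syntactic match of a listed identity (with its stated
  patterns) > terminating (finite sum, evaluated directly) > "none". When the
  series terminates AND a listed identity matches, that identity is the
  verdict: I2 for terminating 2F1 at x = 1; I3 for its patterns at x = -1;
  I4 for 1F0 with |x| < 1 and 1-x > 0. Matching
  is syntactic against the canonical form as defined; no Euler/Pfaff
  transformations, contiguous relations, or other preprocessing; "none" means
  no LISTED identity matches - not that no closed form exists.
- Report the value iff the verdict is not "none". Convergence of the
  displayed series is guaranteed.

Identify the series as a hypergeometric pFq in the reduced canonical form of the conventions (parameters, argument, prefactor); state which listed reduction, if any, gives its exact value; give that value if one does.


Classification (C = 11/9): 2F1 with upper {3/5, 1}, lower {1/3}, argument x = -1/3. Verdict: none - this 2F1 at x = -1/3 matches no listed pattern, and upper {3/5, 1} holds no stopper.

Key step: from the first term 11/9: the lower running product (prefactor 11/9) is a rising factorial.
Term ratio: r(k) = (-1/3) * (k+3/5) (k+1) / [(k+1/3) (k+1)] - rational in k. x = (-1/3); t_0 = 11/9; negate the roots.


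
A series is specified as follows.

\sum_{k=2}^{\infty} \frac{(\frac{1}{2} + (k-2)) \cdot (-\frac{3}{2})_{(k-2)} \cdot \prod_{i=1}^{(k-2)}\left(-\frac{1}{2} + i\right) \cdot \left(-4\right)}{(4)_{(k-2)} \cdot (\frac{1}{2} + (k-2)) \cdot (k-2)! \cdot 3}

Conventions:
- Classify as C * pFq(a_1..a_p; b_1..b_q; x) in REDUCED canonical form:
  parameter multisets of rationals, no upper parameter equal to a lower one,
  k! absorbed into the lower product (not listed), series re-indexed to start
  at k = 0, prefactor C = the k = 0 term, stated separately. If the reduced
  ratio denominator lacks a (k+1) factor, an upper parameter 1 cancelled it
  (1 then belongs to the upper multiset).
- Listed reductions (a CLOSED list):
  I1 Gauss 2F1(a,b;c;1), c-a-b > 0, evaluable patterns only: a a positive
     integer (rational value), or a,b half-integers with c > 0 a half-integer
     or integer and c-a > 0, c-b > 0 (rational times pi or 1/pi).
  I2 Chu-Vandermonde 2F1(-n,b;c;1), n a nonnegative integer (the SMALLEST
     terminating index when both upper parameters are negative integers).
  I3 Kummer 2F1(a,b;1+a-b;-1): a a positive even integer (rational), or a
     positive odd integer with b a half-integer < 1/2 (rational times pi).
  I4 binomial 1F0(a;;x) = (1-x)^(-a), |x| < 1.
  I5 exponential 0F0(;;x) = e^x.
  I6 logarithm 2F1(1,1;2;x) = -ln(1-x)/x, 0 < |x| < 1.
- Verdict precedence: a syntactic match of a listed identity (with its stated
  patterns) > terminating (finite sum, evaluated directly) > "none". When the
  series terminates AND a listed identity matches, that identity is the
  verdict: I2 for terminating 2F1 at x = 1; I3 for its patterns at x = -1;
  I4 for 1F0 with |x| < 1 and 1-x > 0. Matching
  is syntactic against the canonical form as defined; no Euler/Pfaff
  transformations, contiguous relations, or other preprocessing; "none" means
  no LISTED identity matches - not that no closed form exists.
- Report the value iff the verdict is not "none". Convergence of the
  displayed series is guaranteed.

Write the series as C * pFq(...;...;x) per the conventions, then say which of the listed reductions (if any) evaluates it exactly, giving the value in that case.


Classification (C = -\frac{4}{3}): 2F1 with upper {-\frac{3}{2}, \frac{1}{2}}, lower {4}, argument x = 1. Verdict: Gauss (I1, half-integer pattern) applies (x = 1; upper {-\frac{3}{2}, \frac{1}{2}} half-integers, c = 4 in the evaluable pattern). Exact value: \left(-\frac{16384}{4725}\right) / \pi.

First insight: t_0 = -\frac{4}{3} here, and the constant factors (C = -4/3) combine into one prefactor.
Step ratio: r(k) = 1 * (k-\frac{3}{2}) (k+\frac{1}{2}) / [(k+4) (k+1)] - rational; roots negated = parameters, x = 1, C = -\frac{4}{3}.


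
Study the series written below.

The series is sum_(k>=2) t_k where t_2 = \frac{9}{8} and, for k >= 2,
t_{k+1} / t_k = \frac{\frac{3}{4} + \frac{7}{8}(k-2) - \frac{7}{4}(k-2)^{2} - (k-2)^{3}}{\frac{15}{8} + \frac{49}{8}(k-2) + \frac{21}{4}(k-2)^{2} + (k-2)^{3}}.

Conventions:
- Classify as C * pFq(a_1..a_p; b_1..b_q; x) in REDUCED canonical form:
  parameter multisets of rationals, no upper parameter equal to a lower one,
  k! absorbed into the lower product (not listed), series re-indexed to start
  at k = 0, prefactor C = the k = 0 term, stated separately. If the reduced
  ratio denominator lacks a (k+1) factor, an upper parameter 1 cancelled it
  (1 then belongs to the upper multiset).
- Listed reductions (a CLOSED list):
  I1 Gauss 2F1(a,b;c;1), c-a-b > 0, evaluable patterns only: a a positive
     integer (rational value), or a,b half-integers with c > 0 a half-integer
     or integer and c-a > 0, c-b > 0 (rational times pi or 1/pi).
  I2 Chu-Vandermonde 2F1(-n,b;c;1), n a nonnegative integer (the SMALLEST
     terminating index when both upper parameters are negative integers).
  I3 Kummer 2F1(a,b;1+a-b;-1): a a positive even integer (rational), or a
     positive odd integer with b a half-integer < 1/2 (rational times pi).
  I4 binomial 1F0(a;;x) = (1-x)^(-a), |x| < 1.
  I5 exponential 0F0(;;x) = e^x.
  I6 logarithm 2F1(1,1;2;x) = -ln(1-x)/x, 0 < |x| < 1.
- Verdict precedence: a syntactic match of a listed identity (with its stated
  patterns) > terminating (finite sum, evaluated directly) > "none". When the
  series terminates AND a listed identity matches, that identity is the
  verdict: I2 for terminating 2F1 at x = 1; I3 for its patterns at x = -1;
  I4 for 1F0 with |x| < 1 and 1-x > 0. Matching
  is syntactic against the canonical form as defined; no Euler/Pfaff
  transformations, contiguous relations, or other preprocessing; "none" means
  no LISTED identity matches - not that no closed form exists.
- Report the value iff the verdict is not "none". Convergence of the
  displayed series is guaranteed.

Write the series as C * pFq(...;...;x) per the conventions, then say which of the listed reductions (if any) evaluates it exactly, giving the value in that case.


This is \frac{9}{8} * 2F1(-\frac{3}{4}, 2; \frac{15}{4}; -1) in reduced canonical form. Verdict: Kummer (I3) fires (x = -1; c = \frac{15}{4} equals 1+a-b for upper {-\frac{3}{4}, 2}: listed pattern). Exact value: \frac{99}{64}.

The tell: from the first term \frac{9}{8}: roots of the ratio polynomials (prefactor 9/8) are the negated parameters.
Step ratio: r(k) = -1 * (k-\frac{3}{4}) (k+2) / [(k+\frac{15}{4}) (k+1)] - rational; roots negated = parameters, x = -1, C = \frac{9}{8}.


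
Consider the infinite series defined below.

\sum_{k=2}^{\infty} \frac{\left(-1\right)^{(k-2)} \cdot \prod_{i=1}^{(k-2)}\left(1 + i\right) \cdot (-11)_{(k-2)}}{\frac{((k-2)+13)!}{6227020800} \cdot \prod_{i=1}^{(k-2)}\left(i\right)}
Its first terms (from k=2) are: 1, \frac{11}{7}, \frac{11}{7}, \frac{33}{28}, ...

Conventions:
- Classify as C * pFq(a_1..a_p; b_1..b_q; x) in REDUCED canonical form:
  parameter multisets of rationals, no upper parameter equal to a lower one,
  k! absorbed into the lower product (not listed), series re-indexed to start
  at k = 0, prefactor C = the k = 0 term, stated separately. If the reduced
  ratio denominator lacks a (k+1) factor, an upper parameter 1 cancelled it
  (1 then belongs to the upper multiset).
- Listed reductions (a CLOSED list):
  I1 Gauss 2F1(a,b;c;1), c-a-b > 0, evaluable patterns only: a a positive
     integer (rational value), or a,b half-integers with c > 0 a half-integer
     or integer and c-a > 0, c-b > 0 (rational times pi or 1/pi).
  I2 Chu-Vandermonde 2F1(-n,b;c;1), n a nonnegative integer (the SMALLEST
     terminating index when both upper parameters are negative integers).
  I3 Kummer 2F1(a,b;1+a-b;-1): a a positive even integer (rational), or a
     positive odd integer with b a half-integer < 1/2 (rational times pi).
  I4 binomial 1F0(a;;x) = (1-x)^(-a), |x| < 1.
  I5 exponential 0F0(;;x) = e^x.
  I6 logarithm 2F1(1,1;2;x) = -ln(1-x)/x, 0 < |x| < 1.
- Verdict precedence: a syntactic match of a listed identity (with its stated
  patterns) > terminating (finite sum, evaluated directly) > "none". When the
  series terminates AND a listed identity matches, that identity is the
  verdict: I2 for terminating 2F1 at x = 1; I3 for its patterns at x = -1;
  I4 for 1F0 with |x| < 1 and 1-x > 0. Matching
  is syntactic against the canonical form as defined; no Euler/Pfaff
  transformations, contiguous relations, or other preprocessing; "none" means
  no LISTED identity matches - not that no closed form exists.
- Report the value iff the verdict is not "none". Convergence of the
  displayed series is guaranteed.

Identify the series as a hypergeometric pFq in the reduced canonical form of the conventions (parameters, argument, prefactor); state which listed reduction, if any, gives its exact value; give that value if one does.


The series (x = -1) is 2F1: upper {-11, 2}, lower {14}, prefactor 1. Verdict: this is Kummer (I3) (x = -1; c = 14 equals 1+a-b for upper {-11, 2}: listed pattern). Value: \frac{13}{2}.

Structural cue: t_0 being 1, the running product (C = 1) telescopes to a rising factorial.
Adjacent-term ratio: r(k) = -1 * (k-11) (k+2) / [(k+14) (k+1)] - rational in k, leading ratio -1; with t_0 = 1, classification follows.


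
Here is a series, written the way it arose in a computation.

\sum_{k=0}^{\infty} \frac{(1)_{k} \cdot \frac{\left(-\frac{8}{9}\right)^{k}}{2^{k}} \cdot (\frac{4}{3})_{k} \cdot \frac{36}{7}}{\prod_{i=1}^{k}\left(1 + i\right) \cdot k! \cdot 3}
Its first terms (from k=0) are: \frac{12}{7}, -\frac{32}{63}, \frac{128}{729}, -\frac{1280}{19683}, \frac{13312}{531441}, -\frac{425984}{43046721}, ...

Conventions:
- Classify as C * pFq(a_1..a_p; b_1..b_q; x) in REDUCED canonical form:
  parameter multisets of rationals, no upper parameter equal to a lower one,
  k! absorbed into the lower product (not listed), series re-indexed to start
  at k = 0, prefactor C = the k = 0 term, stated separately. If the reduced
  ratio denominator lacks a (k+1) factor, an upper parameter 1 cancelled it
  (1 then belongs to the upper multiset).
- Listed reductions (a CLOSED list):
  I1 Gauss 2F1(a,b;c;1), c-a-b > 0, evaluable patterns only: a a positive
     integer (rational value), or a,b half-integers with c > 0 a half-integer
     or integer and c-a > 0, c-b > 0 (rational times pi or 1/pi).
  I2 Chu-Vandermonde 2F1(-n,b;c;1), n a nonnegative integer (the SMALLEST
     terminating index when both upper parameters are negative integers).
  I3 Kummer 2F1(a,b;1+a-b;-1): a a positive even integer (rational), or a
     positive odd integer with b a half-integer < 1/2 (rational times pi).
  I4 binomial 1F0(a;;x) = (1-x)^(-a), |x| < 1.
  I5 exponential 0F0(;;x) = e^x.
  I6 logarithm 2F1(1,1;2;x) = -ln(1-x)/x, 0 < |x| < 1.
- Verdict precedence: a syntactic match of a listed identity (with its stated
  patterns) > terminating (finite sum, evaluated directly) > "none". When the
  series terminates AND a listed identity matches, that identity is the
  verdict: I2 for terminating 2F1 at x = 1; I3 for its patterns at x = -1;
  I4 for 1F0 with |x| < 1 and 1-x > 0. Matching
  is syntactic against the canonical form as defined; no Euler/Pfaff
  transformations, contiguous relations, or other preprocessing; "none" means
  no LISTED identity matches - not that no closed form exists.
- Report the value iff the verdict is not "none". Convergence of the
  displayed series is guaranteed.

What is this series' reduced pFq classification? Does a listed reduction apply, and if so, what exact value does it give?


Prefactor \frac{12}{7}, argument -\frac{4}{9}: 2F1 with upper {1, \frac{4}{3}} over lower {2}. Verdict: none - this 2F1 at x = -\frac{4}{9} matches no listed pattern, and upper {1, \frac{4}{3}} holds no stopper.

First insight: from the first term \frac{12}{7}: the lower running product (C = 12/7) is a rising factorial.
Term ratio: r(k) = -\frac{4}{9} * (k+1) (k+\frac{4}{3}) / [(k+2) (k+1)] - rational in k. x = -\frac{4}{9}; t_0 = \frac{12}{7}; negate the roots.


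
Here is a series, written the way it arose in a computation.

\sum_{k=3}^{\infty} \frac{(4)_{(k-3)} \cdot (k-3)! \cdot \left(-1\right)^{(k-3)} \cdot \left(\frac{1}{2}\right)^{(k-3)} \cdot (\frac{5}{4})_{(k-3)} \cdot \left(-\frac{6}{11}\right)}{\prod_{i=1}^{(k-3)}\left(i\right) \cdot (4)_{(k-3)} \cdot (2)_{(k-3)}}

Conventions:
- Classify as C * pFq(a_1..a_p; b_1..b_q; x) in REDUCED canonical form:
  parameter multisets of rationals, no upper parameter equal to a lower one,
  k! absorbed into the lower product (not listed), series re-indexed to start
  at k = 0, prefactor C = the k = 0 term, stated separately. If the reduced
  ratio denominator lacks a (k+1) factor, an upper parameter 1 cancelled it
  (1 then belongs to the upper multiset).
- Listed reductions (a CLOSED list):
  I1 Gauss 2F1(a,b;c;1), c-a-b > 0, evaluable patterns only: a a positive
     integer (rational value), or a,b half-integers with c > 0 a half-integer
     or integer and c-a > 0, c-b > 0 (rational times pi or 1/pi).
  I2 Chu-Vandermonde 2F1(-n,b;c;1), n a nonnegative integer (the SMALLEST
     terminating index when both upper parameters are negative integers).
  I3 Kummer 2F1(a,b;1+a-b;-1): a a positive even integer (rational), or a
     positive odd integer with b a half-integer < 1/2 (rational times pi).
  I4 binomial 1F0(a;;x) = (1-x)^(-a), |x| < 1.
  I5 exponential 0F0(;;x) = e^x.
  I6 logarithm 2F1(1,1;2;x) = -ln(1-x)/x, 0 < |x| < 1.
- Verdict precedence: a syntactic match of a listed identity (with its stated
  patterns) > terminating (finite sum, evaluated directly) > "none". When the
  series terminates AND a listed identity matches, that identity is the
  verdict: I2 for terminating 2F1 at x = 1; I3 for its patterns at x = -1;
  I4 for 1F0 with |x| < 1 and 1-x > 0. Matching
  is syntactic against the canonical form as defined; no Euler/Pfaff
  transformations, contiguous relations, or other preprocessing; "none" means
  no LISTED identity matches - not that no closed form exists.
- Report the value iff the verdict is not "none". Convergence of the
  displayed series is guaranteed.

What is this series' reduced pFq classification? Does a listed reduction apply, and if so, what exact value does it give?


Classification (C = -\frac{6}{11}): 2F1 with upper {1, \frac{5}{4}}, lower {2}, argument x = -\frac{1}{2}. Verdict: no listed reduction: x = -\frac{1}{2} and upper {1, \frac{5}{4}} fail every I1-I6 pattern.

The tell: from the first term -\frac{6}{11}: the (-1)^k factor (C = -6/11) folds into the argument's sign.
Term ratio: r(k) = -\frac{1}{2} * (k+1) (k+\frac{5}{4}) / [(k+2) (k+1)] - rational; roots negated = parameters, x = -\frac{1}{2}, C = -\frac{6}{11}.


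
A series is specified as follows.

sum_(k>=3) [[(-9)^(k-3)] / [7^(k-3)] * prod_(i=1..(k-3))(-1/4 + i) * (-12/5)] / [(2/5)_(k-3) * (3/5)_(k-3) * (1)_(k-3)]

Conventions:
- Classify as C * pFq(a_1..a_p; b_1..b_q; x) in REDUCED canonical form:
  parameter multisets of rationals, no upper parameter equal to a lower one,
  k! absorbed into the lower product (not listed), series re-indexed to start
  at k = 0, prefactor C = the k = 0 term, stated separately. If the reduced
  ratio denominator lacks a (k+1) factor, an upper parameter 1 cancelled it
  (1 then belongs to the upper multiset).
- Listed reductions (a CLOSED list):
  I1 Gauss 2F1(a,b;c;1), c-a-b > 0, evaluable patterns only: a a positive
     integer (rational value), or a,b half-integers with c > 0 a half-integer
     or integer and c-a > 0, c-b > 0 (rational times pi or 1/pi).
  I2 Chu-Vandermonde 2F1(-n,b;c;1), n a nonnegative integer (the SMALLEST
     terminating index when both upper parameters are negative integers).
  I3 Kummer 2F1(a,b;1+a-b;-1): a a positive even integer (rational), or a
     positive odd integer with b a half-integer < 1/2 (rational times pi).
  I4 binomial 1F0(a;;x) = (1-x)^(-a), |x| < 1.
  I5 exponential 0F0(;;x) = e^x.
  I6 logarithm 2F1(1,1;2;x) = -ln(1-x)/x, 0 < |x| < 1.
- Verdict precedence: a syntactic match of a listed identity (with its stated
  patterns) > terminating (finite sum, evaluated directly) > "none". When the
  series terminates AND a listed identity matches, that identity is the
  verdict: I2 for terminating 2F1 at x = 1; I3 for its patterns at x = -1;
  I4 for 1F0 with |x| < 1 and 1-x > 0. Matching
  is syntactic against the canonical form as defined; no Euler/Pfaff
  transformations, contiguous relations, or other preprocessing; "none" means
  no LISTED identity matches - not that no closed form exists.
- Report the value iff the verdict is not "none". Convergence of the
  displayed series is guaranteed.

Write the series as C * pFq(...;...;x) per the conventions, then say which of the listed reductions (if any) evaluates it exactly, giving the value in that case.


Key observation: from the first term -12/5: the two geometric factors (C = -12/5, x = -9/7) combine into one argument.
Step ratio: r(k) = (-9/7) * (k+3/4) / [(k+2/5) (k+3/5) (k+1)] - rational in k, leading ratio (-9/7); with t_0 = -12/5, classification follows.

The series (x = -9/7) is 1F2: upper {3/4}, lower {2/5, 3/5}, prefactor -12/5. Verdict: none - at argument -9/7 the multisets {3/4} ; {2/5, 3/5} match no listed identity.


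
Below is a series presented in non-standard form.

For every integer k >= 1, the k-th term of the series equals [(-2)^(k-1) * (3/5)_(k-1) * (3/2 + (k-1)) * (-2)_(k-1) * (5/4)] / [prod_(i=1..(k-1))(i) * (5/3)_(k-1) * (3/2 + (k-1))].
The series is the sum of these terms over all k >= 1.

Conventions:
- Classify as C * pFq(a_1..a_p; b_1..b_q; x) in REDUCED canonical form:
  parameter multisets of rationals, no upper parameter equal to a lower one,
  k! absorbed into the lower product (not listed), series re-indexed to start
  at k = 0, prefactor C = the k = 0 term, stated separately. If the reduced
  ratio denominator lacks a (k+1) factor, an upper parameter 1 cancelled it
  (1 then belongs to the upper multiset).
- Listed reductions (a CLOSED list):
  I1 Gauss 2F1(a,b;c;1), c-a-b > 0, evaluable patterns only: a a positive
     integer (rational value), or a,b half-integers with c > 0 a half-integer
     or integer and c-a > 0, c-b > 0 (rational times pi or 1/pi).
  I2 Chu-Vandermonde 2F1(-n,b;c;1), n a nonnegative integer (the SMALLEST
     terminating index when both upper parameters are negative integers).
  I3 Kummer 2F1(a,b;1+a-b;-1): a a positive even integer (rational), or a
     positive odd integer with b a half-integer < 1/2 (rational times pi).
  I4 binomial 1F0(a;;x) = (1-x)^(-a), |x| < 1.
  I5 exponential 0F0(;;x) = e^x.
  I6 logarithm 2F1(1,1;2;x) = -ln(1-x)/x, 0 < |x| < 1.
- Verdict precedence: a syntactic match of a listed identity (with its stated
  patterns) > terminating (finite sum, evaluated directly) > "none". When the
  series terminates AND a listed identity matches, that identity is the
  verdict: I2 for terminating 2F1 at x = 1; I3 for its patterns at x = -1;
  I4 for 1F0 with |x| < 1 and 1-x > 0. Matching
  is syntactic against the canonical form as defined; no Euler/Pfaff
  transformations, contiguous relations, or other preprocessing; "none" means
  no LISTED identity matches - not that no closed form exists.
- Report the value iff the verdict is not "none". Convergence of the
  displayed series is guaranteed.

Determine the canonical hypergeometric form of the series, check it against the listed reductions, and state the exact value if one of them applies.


Key step: with t_0 = 5/4, the product of the first k integers (C = 5/4) is k!.
Term ratio: r(k) = (-2) * (k-2) (k+3/5) / [(k+5/3) (k+1)] - rational in k. x = (-2); t_0 = 5/4; negate the roots.

Prefactor 5/4, argument -2: 2F1 with upper {-2, 3/5} over lower {5/3}. Verdict: terminating (-2 upstairs). 3 nonzero terms in all; added directly. Sum: 413/100.
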